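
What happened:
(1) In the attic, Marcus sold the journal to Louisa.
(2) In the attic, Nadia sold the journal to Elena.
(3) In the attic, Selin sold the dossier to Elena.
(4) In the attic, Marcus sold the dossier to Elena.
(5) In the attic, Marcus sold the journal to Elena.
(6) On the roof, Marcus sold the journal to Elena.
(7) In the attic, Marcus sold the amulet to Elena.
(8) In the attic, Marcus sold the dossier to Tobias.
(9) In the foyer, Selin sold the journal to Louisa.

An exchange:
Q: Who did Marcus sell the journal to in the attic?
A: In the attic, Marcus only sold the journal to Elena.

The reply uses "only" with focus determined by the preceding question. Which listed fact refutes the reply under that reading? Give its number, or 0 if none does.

1

The question "Who did ... to ...?" targets the recipient, so in the reply the focus falls on "Elena".
So "only" ranges over recipients; the rest (Marcus as agent and the journal as thing and in the attic as setting) is presupposed.
Fact (1) keeps Marcus as agent and the journal as thing and in the attic as setting but has recipient = Louisa; that refutes the reply.
(Fact (4) would refute a reading with focus on the thing — but that is not what the question asks.)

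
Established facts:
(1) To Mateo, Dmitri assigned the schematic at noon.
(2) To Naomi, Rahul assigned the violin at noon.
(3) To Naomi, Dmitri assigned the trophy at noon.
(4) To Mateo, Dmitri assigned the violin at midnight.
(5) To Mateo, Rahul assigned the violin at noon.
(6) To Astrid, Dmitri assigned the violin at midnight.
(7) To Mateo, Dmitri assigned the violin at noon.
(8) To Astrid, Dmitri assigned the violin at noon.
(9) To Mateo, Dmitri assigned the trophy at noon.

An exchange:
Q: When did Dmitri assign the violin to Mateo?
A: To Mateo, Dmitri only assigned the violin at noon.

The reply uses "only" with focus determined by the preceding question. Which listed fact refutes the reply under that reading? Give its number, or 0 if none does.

4

Answering "When did ...?" puts focus on the setting — here, "at noon".
"Only" then excludes alternative settings while the background — same agent, thing, recipient (Dmitri / the violin / Mateo) — is held fixed.
Fact (4) keeps same agent, thing, recipient (Dmitri / the violin / Mateo) but has setting = at midnight; that refutes the reply.
(Fact (1) would refute a reading with focus on the thing — but that is not what the question asks.)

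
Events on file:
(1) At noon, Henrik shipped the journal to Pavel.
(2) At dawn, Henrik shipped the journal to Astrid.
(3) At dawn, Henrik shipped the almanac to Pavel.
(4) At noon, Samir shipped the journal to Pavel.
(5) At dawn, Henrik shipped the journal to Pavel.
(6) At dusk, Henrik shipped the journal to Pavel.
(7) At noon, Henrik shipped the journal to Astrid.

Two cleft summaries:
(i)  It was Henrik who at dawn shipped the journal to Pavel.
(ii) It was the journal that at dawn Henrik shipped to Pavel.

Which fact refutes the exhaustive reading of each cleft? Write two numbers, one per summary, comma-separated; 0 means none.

(i): focus "Henrik". No fact shares the journal as thing and Pavel as recipient and at dawn as setting with a different agent. 0.
(ii): focus "the journal". Looking for Henrik as agent and Pavel as recipient and at dawn as setting with some other thing — fact (3) has the almanac there. Refuted.

0, 3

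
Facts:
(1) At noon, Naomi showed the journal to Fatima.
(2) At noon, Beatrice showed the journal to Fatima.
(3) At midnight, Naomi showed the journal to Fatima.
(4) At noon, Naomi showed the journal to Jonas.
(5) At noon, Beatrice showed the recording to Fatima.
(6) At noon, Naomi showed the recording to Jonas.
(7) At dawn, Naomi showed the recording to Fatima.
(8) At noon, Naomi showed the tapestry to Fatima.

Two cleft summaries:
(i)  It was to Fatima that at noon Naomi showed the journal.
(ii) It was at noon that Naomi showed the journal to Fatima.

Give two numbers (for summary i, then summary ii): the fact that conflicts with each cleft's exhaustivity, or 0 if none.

Summary (i) focuses "Fatima" (the recipient); background same agent, thing, setting (Naomi / the journal / at noon). Fact (4) matches that background with recipient = Jonas — refutes (i).
Summary (ii) focuses "at noon" (the setting); background same agent, thing, recipient (Naomi / the journal / Fatima). Fact (3) matches that background with setting = at midnight — refutes (ii).

4, 3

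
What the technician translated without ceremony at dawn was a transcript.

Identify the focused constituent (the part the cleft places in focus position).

In a pseudo-cleft "What ... was X", the post-copular constituent X is the focus.
Here the focus is "a transcript". The backgrounded (presupposed) material includes "the technician", "without ceremony" and "at dawn".

a transcript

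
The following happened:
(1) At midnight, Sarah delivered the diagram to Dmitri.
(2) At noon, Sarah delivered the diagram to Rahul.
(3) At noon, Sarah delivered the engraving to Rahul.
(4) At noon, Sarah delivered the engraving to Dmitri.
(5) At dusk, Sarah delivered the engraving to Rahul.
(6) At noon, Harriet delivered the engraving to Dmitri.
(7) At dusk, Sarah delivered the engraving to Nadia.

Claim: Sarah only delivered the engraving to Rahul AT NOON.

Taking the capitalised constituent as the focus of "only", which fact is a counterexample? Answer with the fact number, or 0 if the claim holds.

5

Focus (in capitals) is "at noon" — the setting. "Only" excludes alternative settings while holding fixed same agent, thing, recipient (Sarah / the engraving / Rahul).
Fact (5) shares the background but differs in setting (at dusk) — a counterexample.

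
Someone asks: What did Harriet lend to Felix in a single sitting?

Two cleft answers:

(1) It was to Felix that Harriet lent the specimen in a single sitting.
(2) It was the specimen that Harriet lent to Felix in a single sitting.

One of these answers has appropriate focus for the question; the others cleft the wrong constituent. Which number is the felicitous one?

The question word "what" targets the direct object.
Option (1) clefts "to Felix" — the recipient, not what was asked.
Option (2) clefts "the specimen" — that matches what the question asks about.
So the congruent reply is (2).

2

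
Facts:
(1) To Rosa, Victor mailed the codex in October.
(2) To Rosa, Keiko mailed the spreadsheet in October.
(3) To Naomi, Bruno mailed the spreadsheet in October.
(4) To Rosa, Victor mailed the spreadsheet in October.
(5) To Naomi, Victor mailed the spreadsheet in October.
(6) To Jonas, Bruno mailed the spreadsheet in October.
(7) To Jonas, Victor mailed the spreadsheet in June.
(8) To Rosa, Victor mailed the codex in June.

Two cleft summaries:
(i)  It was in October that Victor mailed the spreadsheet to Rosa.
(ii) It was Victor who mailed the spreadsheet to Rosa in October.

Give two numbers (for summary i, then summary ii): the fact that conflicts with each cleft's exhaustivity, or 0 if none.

(i): focus "in October". No fact shares same agent, thing, recipient (Victor / the spreadsheet / Rosa) with a different setting. 0.
(ii): focus "Victor". Looking for same thing, recipient, setting (the spreadsheet / Rosa / in October) with some other agent — fact (2) has Keiko there. Refuted.

0, 2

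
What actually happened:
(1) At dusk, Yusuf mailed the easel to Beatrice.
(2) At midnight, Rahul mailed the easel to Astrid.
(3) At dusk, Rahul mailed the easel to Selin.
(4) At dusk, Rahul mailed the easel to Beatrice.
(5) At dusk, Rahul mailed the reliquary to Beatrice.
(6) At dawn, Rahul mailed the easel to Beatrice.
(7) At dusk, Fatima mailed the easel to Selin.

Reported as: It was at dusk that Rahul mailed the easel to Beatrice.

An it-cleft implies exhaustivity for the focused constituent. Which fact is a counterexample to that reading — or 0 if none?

6

The cleft puts "at dusk" in focus and presupposes the open proposition with Rahul as agent and the easel as thing and Beatrice as recipient.
The exhaustive reading says no other setting fits that background.
But fact (6) also has Rahul as agent and the easel as thing and Beatrice as recipient, with setting = at dawn — so the exhaustive reading fails.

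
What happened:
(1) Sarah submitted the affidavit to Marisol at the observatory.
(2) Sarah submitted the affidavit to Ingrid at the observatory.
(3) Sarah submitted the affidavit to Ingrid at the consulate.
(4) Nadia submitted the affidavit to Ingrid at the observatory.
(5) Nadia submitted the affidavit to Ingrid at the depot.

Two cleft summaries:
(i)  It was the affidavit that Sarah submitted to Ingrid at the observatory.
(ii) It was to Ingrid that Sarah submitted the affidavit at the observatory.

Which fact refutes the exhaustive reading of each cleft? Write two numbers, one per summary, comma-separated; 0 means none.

(i): focus "the affidavit". No fact shares Sarah as agent and Ingrid as recipient and at the observatory as setting with a different thing. 0.
(ii): focus "Ingrid". Looking for Sarah as agent and the affidavit as thing and at the observatory as setting with some other recipient — fact (1) has Marisol there. Refuted.

0, 1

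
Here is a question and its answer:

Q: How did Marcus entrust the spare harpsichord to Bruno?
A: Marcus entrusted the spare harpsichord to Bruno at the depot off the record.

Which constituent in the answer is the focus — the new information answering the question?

off the record

The wh-word "how" asks about the manner.
In the answer, "Marcus", "the spare harpsichord" and "to Bruno" are given — repeated from the question.
"at the depot" is also new, but it specifies the location, which is not what the question asks about — so it is not the focus.
The constituent filling the manner gap is "off the record"; that is the focus.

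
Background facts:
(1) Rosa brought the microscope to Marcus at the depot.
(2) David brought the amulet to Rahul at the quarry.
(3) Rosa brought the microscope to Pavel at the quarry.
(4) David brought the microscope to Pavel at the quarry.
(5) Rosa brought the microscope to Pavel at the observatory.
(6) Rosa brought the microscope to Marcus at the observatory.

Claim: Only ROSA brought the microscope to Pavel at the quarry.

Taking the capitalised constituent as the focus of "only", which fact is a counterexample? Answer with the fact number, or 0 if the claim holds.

4

Focus (in capitals) is "Rosa" — the agent. "Only" excludes alternative agents while holding fixed same thing, recipient, setting (the microscope / Pavel / at the quarry).
Fact (4) shares the background but differs in agent (David) — a counterexample.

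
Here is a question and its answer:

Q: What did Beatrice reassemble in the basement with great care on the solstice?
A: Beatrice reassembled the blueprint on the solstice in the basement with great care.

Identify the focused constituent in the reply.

The wh-word "what" asks about the direct object.
In the answer, "Beatrice", "with great care", "in the basement" and "on the solstice" are given — repeated from the question.
The constituent filling the direct object gap is "the blueprint"; that is the focus and would carry nuclear stress.

the blueprint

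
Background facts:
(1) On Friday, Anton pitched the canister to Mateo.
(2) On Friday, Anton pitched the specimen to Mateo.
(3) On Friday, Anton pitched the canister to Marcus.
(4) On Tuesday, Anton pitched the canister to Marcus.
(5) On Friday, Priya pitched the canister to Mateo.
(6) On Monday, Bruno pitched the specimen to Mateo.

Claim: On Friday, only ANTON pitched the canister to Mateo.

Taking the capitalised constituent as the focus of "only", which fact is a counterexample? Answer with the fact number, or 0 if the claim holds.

The capitals mark "Anton" as focus. So "only" rules out other agents, with the rest (thing = the canister, recipient = Mateo, setting = on Friday) as background.
Fact (5) shares the background but differs in agent (Priya) — a counterexample.

5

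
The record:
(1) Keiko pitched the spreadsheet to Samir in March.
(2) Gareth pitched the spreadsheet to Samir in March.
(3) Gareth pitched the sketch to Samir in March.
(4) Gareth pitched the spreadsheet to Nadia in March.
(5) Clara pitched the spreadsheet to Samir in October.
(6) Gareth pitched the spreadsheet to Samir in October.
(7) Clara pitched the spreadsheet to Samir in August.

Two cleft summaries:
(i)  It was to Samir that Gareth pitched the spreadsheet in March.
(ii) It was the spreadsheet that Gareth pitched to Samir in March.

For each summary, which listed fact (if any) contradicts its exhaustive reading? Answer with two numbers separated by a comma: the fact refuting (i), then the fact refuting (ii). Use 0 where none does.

4, 3

Summary (i) focuses "Samir" (the recipient); background same agent, thing, setting (Gareth / the spreadsheet / in March). Fact (4) matches that background with recipient = Nadia — refutes (i).
Summary (ii) focuses "the spreadsheet" (the thing); background same agent, recipient, setting (Gareth / Samir / in March). Fact (3) matches that background with thing = the sketch — refutes (ii).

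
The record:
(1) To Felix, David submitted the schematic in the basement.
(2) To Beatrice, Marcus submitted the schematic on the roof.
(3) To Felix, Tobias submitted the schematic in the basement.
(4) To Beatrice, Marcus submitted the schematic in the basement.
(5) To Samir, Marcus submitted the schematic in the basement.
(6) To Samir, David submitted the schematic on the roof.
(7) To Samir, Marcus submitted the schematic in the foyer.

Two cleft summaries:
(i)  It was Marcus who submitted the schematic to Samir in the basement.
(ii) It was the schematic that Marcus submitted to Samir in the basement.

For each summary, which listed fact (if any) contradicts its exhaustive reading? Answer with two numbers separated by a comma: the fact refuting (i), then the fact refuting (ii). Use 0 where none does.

(i): focus "Marcus". No fact shares thing = the schematic, recipient = Samir, setting = in the basement with a different agent. 0.
(ii): focus "the schematic". No fact shares agent = Marcus, recipient = Samir, setting = in the basement with a different thing. 0.

0, 0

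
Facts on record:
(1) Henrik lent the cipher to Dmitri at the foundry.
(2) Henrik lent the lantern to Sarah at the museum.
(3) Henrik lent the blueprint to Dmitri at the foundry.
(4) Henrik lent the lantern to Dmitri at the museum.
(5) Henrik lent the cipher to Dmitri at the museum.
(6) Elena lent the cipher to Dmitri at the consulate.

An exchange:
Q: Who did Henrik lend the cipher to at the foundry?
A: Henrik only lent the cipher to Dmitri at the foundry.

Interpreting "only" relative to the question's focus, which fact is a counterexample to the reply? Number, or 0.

0

The question "Who did ... to ...?" targets the recipient, so in the reply the focus falls on "Dmitri".
"Only" then excludes alternative recipients while the background — Henrik as agent and the cipher as thing and at the foundry as setting — is held fixed.
No fact keeps Henrik as agent and the cipher as thing and at the foundry as setting while changing the recipient; every other fact differs on something backgrounded. The reply stands.
(Fact (3) would refute a reading with focus on the thing — but that is not what the question asks.)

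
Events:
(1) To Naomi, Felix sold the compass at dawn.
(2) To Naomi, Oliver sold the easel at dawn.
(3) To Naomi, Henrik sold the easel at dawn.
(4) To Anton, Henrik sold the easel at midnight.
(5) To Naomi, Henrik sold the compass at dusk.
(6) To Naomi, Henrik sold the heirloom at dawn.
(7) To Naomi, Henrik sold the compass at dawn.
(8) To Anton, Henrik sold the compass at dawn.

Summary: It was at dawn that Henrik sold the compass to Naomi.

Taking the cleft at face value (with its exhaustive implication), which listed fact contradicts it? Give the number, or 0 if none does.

The cleft puts "at dawn" in focus and presupposes the open proposition with agent = Henrik, thing = the compass, recipient = Naomi.
The exhaustive reading says no other setting fits that background.
But fact (5) also has agent = Henrik, thing = the compass, recipient = Naomi, with setting = at dusk — so the exhaustive reading fails.

5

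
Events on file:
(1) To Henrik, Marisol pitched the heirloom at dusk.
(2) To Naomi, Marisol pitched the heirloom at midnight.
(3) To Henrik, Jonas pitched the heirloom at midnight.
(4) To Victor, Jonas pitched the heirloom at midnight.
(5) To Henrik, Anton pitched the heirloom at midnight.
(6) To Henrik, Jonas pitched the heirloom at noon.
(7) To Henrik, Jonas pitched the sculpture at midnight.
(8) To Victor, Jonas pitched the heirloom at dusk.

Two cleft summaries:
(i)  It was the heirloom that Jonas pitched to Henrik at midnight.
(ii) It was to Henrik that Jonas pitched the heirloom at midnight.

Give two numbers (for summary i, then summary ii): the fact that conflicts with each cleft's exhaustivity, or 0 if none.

(i): focus "the heirloom". Looking for agent = Jonas, recipient = Henrik, setting = at midnight with some other thing — fact (7) has the sculpture there. Refuted.
(ii): focus "Henrik". Looking for agent = Jonas, thing = the heirloom, setting = at midnight with some other recipient — fact (4) has Victor there. Refuted.

7, 4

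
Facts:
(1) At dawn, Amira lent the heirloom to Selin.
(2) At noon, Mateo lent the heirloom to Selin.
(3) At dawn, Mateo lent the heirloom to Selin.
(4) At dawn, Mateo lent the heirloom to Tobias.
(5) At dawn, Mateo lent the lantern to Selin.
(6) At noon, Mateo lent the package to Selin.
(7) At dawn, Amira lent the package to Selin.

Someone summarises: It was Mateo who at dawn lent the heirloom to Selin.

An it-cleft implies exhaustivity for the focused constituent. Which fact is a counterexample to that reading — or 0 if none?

The cleft puts "Mateo" in focus and presupposes the open proposition with thing = the heirloom, recipient = Selin, setting = at dawn.
Exhaustivity: Mateo is the only agent satisfying that background.
But fact (1) also has thing = the heirloom, recipient = Selin, setting = at dawn, with agent = Amira — so the exhaustive reading fails.

1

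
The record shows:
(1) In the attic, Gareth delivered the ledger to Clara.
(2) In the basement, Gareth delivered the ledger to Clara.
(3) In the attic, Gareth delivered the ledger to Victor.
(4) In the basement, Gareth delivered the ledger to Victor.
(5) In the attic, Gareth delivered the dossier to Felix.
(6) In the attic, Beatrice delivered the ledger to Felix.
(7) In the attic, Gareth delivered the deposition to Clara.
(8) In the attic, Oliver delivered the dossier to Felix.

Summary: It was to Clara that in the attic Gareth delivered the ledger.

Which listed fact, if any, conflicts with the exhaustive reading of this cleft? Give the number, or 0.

The cleft puts "Clara" in focus and presupposes the open proposition with Gareth as agent and the ledger as thing and in the attic as setting.
The exhaustive reading says no other recipient fits that background.
Fact (3) shares the background but with recipient = Victor; exhaustivity is violated.

3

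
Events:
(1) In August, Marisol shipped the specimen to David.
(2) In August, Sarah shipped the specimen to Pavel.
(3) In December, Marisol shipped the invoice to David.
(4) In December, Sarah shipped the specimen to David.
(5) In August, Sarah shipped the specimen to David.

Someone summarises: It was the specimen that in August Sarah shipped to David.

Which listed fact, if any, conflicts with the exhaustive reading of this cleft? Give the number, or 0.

The cleft puts "the specimen" in focus and presupposes the open proposition with same agent, recipient, setting (Sarah / David / in August).
The exhaustive reading says no other thing fits that background.
Every other fact differs from the presupposition on some backgrounded slot, so none challenges the exhaustivity.

0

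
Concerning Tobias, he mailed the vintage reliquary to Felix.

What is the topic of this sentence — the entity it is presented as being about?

Tobias

The construction explicitly marks "Tobias" as what the sentence is about — the topic.
The remainder of the clause is the comment (what is said about the topic).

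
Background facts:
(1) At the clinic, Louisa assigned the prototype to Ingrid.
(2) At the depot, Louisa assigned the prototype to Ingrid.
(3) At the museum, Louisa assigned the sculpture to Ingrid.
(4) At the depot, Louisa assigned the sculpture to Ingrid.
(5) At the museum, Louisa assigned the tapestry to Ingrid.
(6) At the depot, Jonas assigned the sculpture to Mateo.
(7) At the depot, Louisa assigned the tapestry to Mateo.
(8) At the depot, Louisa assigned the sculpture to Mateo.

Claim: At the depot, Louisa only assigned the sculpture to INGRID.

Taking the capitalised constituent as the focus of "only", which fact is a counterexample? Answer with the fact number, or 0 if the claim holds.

8

Focus (in capitals) is "Ingrid" — the recipient. "Only" excludes alternative recipients while holding fixed same agent, thing, setting (Louisa / the sculpture / at the depot).
Fact (8) shares the background but differs in recipient (Mateo) — a counterexample.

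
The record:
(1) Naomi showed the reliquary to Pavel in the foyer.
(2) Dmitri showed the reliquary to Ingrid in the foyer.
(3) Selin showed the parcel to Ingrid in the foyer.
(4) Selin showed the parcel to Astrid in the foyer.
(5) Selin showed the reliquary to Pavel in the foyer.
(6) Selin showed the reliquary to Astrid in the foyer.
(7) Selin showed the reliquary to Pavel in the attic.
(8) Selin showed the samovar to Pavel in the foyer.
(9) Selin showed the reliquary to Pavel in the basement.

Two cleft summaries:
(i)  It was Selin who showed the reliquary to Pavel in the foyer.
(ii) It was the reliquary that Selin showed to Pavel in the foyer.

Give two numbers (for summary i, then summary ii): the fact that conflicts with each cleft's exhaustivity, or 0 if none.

1, 8

Summary (i) focuses "Selin" (the agent); background thing = the reliquary, recipient = Pavel, setting = in the foyer. Fact (1) matches that background with agent = Naomi — refutes (i).
Summary (ii) focuses "the reliquary" (the thing); background agent = Selin, recipient = Pavel, setting = in the foyer. Fact (8) matches that background with thing = the samovar — refutes (ii).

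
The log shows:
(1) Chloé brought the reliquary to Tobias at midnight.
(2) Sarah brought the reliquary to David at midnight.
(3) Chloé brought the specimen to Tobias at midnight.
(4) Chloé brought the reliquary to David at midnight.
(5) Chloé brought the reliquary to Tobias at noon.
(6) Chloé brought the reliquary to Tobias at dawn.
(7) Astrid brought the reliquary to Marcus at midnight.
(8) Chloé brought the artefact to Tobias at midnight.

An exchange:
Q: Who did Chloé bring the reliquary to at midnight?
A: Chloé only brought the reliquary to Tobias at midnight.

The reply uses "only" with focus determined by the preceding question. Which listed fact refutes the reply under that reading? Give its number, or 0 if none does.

4

The question "Who did ... to ...?" targets the recipient, so in the reply the focus falls on "Tobias".
So "only" ranges over recipients; the rest (agent = Chloé, thing = the reliquary, setting = at midnight) is presupposed.
Fact (4) keeps agent = Chloé, thing = the reliquary, setting = at midnight but has recipient = David; that refutes the reply.
(Fact (5) would refute a reading with focus on the setting — but that is not what the question asks.)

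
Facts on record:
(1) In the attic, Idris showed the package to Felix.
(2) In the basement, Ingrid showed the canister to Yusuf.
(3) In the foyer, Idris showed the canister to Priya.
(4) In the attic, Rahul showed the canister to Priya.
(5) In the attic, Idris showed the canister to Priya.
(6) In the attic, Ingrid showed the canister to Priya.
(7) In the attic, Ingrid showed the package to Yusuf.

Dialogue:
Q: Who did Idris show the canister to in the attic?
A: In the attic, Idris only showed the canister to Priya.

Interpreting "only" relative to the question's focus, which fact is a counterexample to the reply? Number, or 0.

0

Answering "Who did ... to ...?" puts focus on the recipient — here, "Priya".
So "only" ranges over recipients; the rest (Idris as agent and the canister as thing and in the attic as setting) is presupposed.
No fact keeps Idris as agent and the canister as thing and in the attic as setting while changing the recipient; every other fact differs on something backgrounded. The reply stands.
(Fact (3) would refute a reading with focus on the setting — but that is not what the question asks.)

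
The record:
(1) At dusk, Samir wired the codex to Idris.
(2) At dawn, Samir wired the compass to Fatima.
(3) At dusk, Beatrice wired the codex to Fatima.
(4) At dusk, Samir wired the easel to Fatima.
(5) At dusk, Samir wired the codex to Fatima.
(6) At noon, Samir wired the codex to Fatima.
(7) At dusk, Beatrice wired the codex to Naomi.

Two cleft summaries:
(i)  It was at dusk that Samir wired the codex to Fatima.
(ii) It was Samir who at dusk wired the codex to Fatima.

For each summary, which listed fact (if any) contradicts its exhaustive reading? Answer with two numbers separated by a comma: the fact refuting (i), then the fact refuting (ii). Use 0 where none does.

6, 3

Summary (i) focuses "at dusk" (the setting); background Samir as agent and the codex as thing and Fatima as recipient. Fact (6) matches that background with setting = at noon — refutes (i).
Summary (ii) focuses "Samir" (the agent); background the codex as thing and Fatima as recipient and at dusk as setting. Fact (3) matches that background with agent = Beatrice — refutes (ii).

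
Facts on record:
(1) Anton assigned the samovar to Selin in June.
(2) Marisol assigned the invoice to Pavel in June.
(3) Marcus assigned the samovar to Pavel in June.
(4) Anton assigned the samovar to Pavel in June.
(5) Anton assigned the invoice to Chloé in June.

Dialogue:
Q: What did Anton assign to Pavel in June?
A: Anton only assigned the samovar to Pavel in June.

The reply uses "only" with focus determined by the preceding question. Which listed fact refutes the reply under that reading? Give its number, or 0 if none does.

The question "What did ...?" targets the thing, so in the reply the focus falls on "the samovar".
"Only" then excludes alternative things while the background — Anton as agent and Pavel as recipient and in June as setting — is held fixed.
No fact keeps Anton as agent and Pavel as recipient and in June as setting while changing the thing; every other fact differs on something backgrounded. The reply stands.
(Fact (1) would refute a reading with focus on the recipient — but that is not what the question asks.)

0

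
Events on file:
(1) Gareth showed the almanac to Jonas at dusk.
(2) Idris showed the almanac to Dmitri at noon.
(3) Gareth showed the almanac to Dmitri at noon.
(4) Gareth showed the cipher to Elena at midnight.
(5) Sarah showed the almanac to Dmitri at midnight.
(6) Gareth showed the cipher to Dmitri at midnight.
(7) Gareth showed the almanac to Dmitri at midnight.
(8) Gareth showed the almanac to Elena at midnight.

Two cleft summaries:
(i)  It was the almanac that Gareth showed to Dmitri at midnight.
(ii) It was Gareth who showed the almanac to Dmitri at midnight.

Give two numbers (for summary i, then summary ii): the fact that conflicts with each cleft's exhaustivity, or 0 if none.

6, 5

(i): focus "the almanac". Looking for agent = Gareth, recipient = Dmitri, setting = at midnight with some other thing — fact (6) has the cipher there. Refuted.
(ii): focus "Gareth". Looking for thing = the almanac, recipient = Dmitri, setting = at midnight with some other agent — fact (5) has Sarah there. Refuted.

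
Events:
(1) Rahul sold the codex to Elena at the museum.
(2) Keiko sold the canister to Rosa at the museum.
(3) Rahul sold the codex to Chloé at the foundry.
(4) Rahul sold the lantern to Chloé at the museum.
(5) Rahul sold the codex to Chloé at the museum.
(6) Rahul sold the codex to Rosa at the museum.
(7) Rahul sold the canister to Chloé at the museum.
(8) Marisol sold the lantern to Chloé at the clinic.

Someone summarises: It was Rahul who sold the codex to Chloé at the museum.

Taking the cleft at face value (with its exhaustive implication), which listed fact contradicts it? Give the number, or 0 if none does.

0

The cleft puts "Rahul" in focus and presupposes the open proposition with the codex as thing and Chloé as recipient and at the museum as setting.
The exhaustive reading says no other agent fits that background.
Every other fact differs from the presupposition on some backgrounded slot, so none challenges the exhaustivity.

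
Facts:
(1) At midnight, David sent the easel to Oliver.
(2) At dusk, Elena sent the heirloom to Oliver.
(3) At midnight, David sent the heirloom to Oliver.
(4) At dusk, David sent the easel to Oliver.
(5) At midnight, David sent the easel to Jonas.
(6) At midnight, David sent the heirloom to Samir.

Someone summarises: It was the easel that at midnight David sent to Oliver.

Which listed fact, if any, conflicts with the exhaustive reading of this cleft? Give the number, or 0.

Focus of the cleft: "the easel" (the thing). Presupposed background: David as agent and Oliver as recipient and at midnight as setting.
Exhaustivity: the easel is the only thing satisfying that background.
But fact (3) also has David as agent and Oliver as recipient and at midnight as setting, with thing = the heirloom — so the exhaustive reading fails.

3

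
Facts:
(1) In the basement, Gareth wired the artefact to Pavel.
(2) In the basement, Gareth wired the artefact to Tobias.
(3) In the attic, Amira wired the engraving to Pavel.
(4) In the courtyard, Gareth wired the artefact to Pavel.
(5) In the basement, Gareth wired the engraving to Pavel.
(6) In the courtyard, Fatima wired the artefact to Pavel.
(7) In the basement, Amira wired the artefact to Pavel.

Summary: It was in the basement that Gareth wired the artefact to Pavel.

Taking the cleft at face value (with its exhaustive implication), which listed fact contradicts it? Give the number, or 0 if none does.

4

The cleft puts "in the basement" in focus and presupposes the open proposition with same agent, thing, recipient (Gareth / the artefact / Pavel).
Exhaustivity: in the basement is the only setting satisfying that background.
But fact (4) also has same agent, thing, recipient (Gareth / the artefact / Pavel), with setting = in the courtyard — so the exhaustive reading fails.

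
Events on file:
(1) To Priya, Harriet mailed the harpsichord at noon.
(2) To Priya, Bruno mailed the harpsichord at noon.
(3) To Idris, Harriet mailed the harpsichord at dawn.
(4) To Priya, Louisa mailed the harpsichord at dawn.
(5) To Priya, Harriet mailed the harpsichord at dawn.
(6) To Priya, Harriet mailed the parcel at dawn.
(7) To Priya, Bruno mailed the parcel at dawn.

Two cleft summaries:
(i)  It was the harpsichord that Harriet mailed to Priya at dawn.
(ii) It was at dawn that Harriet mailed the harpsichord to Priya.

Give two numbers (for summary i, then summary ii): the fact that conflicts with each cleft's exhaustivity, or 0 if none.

6, 1

Summary (i) focuses "the harpsichord" (the thing); background agent = Harriet, recipient = Priya, setting = at dawn. Fact (6) matches that background with thing = the parcel — refutes (i).
Summary (ii) focuses "at dawn" (the setting); background agent = Harriet, thing = the harpsichord, recipient = Priya. Fact (1) matches that background with setting = at noon — refutes (ii).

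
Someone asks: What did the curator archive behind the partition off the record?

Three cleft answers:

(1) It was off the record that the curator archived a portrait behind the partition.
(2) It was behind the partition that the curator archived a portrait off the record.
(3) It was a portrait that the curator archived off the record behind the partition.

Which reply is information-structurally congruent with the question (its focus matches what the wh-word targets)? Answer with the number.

The question word "what" targets the direct object.
Option (1) clefts "off the record" — the manner, not what was asked.
Option (2) clefts "behind the partition" — the location, not what was asked.
Option (3) clefts "a portrait" — that matches what the question asks about.
So the congruent reply is (3).

3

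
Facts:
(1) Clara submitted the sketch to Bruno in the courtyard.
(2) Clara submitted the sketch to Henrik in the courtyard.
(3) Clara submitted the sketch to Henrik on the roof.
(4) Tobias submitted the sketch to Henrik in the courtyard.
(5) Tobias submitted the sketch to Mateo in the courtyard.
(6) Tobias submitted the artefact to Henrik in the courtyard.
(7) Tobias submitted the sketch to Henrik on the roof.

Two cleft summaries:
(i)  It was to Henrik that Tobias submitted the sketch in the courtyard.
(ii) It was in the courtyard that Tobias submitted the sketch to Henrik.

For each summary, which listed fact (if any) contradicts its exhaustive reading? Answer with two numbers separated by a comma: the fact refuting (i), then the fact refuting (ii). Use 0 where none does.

5, 7

(i): focus "Henrik". Looking for agent = Tobias, thing = the sketch, setting = in the courtyard with some other recipient — fact (5) has Mateo there. Refuted.
(ii): focus "in the courtyard". Looking for agent = Tobias, thing = the sketch, recipient = Henrik with some other setting — fact (7) has on the roof there. Refuted.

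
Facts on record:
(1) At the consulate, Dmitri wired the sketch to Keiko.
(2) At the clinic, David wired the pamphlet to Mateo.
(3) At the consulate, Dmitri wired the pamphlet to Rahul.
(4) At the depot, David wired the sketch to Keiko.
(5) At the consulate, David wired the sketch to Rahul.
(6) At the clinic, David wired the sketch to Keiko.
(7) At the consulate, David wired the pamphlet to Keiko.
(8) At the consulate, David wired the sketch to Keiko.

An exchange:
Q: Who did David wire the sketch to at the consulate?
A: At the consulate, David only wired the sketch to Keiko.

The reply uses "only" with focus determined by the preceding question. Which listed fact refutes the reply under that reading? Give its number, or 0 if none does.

5

The question "Who did ... to ...?" targets the recipient, so in the reply the focus falls on "Keiko".
"Only" then excludes alternative recipients while the background — agent = David, thing = the sketch, setting = at the consulate — is held fixed.
Fact (5) shares the background with a different recipient (Rahul) — counterexample.
(Fact (4) would refute a reading with focus on the setting — but that is not what the question asks.)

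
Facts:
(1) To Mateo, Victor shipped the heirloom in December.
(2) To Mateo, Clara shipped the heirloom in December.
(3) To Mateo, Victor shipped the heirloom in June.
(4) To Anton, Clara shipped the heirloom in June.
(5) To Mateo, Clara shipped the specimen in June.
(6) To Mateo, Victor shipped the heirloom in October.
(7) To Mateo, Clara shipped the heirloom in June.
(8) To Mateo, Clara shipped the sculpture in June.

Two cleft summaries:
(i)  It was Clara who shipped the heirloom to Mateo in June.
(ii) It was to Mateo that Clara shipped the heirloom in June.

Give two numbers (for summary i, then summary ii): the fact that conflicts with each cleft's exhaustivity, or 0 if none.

3, 4

Summary (i) focuses "Clara" (the agent); background thing = the heirloom, recipient = Mateo, setting = in June. Fact (3) matches that background with agent = Victor — refutes (i).
Summary (ii) focuses "Mateo" (the recipient); background agent = Clara, thing = the heirloom, setting = in June. Fact (4) matches that background with recipient = Anton — refutes (ii).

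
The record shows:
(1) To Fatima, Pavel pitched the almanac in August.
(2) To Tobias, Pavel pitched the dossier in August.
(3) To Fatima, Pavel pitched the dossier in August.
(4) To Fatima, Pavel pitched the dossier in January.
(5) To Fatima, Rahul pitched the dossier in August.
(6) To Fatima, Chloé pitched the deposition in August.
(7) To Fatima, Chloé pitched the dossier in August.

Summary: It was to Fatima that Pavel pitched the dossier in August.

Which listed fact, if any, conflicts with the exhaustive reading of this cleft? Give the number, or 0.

The cleft puts "Fatima" in focus and presupposes the open proposition with agent = Pavel, thing = the dossier, setting = in August.
The exhaustive reading says no other recipient fits that background.
But fact (2) also has agent = Pavel, thing = the dossier, setting = in August, with recipient = Tobias — so the exhaustive reading fails.

2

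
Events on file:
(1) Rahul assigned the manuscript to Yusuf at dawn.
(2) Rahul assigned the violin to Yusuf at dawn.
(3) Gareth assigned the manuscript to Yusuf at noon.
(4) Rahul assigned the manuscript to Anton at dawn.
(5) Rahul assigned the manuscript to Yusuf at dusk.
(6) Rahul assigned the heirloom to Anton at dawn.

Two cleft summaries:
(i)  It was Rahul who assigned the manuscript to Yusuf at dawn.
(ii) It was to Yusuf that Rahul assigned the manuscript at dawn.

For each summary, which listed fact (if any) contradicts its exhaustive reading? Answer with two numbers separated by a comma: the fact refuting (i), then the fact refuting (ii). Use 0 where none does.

0, 4

(i): focus "Rahul". No fact shares thing = the manuscript, recipient = Yusuf, setting = at dawn with a different agent. 0.
(ii): focus "Yusuf". Looking for agent = Rahul, thing = the manuscript, setting = at dawn with some other recipient — fact (4) has Anton there. Refuted.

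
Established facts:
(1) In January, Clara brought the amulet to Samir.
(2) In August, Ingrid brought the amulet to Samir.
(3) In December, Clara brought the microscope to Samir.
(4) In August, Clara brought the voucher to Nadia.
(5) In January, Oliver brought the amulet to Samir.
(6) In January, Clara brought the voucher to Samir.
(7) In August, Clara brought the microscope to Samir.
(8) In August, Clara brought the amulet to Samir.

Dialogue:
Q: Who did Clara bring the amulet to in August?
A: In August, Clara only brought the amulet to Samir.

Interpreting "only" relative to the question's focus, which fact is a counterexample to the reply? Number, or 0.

The question "Who did ... to ...?" targets the recipient, so in the reply the focus falls on "Samir".
So "only" ranges over recipients; the rest (same agent, thing, setting (Clara / the amulet / in August)) is presupposed.
No listed fact shares that background with another recipient. Nothing contradicts the reply.
(Fact (1) would refute a reading with focus on the setting — but that is not what the question asks.)

0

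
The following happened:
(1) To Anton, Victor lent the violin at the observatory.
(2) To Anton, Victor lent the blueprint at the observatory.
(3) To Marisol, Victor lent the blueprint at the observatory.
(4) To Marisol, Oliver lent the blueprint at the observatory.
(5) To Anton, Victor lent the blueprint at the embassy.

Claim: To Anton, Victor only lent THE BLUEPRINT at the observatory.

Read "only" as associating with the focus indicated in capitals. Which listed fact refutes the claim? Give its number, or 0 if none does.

1

The capitals mark "the blueprint" as focus. So "only" rules out other things, with the rest (same agent, recipient, setting (Victor / Anton / at the observatory)) as background.
Fact (1) shares the background but differs in thing (the violin) — a counterexample.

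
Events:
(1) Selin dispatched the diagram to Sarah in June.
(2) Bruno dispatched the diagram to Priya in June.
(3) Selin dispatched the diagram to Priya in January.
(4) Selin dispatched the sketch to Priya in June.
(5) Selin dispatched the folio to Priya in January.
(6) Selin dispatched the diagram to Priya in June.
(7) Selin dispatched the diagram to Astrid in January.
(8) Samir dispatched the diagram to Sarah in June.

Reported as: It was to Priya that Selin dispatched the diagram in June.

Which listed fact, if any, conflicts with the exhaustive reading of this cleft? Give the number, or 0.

The cleft puts "Priya" in focus and presupposes the open proposition with Selin as agent and the diagram as thing and in June as setting.
The exhaustive reading says no other recipient fits that background.
But fact (1) also has Selin as agent and the diagram as thing and in June as setting, with recipient = Sarah — so the exhaustive reading fails.

1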